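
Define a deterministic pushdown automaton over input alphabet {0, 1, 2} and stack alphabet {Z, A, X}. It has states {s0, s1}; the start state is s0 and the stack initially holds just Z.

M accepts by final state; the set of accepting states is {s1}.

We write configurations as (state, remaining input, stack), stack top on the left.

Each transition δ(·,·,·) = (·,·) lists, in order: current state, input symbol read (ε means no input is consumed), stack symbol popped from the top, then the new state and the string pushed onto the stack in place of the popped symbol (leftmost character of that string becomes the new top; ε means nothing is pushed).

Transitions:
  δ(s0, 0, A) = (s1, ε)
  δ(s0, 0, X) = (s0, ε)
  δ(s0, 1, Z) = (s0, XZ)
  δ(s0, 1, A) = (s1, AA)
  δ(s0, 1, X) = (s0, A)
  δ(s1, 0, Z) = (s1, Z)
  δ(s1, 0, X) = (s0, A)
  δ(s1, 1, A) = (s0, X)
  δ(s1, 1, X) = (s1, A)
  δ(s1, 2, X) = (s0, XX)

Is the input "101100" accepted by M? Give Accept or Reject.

(s0, 101100, Z)
  read 1, top Z: go to s0, push XZ → (s0, 01100, XZ)
  read 0, top X: go to s0, push ε → (s0, 1100, Z)
  read 1, top Z: go to s0, push XZ → (s0, 100, XZ)
  read 1, top X: go to s0, push A → (s0, 00, AZ)
  read 0, top A: go to s1, push ε → (s1, 0, Z)
  read 0, top Z: go to s1, push Z → (s1, ε, Z)
All input consumed; state s1 ∈ F.

Accept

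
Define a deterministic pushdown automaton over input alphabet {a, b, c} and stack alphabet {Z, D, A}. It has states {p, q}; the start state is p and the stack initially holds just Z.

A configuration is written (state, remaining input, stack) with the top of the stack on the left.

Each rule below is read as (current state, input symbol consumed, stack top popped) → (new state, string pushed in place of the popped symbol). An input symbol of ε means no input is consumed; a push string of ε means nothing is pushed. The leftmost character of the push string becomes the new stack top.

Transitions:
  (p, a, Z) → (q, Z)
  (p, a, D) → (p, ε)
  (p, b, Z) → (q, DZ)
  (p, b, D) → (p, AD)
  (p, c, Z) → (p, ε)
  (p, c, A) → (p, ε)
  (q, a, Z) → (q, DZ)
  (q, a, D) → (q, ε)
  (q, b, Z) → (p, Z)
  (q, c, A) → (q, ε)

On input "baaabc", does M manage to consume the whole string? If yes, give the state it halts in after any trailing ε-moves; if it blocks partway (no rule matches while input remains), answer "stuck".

(p, baaabc, Z)
  read b, top Z: go to q, push DZ → (q, aaabc, DZ)
  read a, top D: go to q, push ε → (q, aabc, Z)
  read a, top Z: go to q, push DZ → (q, abc, DZ)
  read a, top D: go to q, push ε → (q, bc, Z)
  read b, top Z: go to p, push Z → (p, c, Z)
  read c, top Z: go to p, push ε → (p, ε, ε)
All input consumed; M is in state p.

p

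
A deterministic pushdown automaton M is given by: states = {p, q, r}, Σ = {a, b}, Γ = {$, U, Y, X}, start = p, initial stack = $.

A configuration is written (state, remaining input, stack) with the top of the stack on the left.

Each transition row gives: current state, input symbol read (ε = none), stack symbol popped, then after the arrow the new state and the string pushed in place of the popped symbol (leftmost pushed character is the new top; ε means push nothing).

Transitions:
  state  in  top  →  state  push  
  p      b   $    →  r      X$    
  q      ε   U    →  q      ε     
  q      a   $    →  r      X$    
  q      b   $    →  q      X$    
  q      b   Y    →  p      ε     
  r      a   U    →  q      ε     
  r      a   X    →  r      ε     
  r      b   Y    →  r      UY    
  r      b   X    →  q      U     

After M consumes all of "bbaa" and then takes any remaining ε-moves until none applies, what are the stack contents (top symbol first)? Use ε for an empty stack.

(p, bbaa, $) ⊢ (r, baa, X$) ⊢ (q, aa, U$) ⊢ (q, aa, $) ⊢ (r, a, X$) ⊢ (r, ε, $)
All input consumed in state r with stack $.

$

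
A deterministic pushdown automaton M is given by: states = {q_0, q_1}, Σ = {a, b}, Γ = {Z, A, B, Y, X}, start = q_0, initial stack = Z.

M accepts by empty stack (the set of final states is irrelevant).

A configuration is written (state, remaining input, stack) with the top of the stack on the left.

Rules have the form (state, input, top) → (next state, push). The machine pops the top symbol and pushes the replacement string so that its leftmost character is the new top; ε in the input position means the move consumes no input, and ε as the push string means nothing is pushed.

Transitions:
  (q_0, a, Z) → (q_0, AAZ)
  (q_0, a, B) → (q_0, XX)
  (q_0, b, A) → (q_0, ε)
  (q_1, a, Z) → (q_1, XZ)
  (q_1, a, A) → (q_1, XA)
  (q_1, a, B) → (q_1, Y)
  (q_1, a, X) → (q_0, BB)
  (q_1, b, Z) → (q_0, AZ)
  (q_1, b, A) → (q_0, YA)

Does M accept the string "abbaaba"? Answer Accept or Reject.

Reject

(q_0, abbaaba, Z)
  read a, top Z: go to q_0, push AAZ → (q_0, bbaaba, AAZ)
  read b, top A: go to q_0, push ε → (q_0, baaba, AZ)
  read b, top A: go to q_0, push ε → (q_0, aaba, Z)
  read a, top Z: go to q_0, push AAZ → (q_0, aba, AAZ)
No transition applies at (q_0, aba, AAZ); input not fully consumed.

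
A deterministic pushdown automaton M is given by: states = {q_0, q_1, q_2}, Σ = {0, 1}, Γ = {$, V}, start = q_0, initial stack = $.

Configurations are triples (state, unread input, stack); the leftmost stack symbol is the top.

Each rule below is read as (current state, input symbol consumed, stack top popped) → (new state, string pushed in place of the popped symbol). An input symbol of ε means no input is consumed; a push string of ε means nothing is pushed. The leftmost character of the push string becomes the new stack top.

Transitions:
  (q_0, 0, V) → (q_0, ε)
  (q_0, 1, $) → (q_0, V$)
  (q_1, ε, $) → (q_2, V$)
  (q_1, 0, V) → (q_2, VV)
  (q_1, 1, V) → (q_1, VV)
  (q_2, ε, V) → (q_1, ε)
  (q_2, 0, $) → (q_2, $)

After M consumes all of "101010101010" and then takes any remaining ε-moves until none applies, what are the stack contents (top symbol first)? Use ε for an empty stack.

(q_0, 101010101010, $)
  read 1, top $: go to q_0, push V$ → (q_0, 01010101010, V$)
  read 0, top V: go to q_0, push ε → (q_0, 1010101010, $)
  read 1, top $: go to q_0, push V$ → (q_0, 010101010, V$)
  read 0, top V: go to q_0, push ε → (q_0, 10101010, $)
  read 1, top $: go to q_0, push V$ → (q_0, 0101010, V$)
  read 0, top V: go to q_0, push ε → (q_0, 101010, $)
  read 1, top $: go to q_0, push V$ → (q_0, 01010, V$)
  read 0, top V: go to q_0, push ε → (q_0, 1010, $)
  read 1, top $: go to q_0, push V$ → (q_0, 010, V$)
  read 0, top V: go to q_0, push ε → (q_0, 10, $)
  read 1, top $: go to q_0, push V$ → (q_0, 0, V$)
  read 0, top V: go to q_0, push ε → (q_0, ε, $)
All input consumed in state q_0 with stack $.

$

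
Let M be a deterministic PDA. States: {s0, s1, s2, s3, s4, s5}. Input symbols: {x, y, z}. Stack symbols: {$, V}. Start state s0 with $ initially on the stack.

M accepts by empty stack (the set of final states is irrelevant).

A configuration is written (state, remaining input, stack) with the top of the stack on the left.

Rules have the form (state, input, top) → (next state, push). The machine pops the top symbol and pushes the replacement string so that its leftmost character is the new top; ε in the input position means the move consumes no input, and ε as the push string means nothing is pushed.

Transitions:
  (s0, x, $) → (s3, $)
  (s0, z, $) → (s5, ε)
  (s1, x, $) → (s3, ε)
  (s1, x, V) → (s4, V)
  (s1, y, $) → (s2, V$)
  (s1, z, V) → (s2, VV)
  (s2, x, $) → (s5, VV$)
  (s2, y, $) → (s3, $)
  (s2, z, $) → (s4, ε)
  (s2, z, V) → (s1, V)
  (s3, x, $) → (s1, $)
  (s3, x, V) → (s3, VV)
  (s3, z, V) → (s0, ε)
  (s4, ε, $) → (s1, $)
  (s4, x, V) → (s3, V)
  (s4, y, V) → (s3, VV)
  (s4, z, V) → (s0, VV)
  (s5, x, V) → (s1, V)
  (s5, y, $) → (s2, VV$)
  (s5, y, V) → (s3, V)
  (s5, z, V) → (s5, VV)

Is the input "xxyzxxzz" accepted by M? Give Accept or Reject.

(s0, xxyzxxzz, $)
  read x, top $: go to s3, push $ → (s3, xyzxxzz, $)
  read x, top $: go to s1, push $ → (s1, yzxxzz, $)
  read y, top $: go to s2, push V$ → (s2, zxxzz, V$)
  read z, top V: go to s1, push V → (s1, xxzz, V$)
  read x, top V: go to s4, push V → (s4, xzz, V$)
  read x, top V: go to s3, push V → (s3, zz, V$)
  read z, top V: go to s0, push ε → (s0, z, $)
  read z, top $: go to s5, push ε → (s5, ε, ε)
All input consumed and the stack is empty.

Accept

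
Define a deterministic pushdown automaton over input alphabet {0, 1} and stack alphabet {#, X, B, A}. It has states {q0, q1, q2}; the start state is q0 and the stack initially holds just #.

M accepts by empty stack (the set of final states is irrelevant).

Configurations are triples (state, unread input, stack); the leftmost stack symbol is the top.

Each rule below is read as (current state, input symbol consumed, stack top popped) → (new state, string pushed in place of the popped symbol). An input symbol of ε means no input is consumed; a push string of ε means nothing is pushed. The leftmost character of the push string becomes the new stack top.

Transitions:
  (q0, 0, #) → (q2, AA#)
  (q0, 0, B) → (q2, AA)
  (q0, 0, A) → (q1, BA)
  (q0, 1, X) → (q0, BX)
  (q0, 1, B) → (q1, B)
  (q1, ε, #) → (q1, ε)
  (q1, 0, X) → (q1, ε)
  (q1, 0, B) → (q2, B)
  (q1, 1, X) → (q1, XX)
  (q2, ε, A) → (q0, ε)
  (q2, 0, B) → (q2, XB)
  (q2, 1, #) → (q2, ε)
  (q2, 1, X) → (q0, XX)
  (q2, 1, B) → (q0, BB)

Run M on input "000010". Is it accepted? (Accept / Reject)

(q0, 000010, #)
  read 0, top #: go to q2, push AA# → (q2, 00010, AA#)
  ε-move, top A: go to q0, push ε → (q0, 00010, A#)
  read 0, top A: go to q1, push BA → (q1, 0010, BA#)
  read 0, top B: go to q2, push B → (q2, 010, BA#)
  read 0, top B: go to q2, push XB → (q2, 10, XBA#)
  read 1, top X: go to q0, push XX → (q0, 0, XXBA#)
No transition applies at (q0, 0, XXBA#); input not fully consumed.

Reject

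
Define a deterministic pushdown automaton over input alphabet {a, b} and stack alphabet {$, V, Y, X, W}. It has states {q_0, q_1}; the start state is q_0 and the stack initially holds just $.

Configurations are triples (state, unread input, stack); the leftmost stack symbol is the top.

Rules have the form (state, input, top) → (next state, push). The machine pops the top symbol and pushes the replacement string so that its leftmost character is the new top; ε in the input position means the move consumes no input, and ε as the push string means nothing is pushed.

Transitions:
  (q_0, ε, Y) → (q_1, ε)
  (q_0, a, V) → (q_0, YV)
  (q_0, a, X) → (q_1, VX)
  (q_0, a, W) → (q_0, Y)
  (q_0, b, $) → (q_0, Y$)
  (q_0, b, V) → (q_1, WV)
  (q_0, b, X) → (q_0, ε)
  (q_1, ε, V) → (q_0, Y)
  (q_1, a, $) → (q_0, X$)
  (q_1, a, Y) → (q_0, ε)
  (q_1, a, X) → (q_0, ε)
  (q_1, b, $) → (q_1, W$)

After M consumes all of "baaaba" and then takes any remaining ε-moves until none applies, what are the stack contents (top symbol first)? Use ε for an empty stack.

(q_0, baaaba, $)
  read b, top $: go to q_0, push Y$ → (q_0, aaaba, Y$)
  ε-move, top Y: go to q_1, push ε → (q_1, aaaba, $)
  read a, top $: go to q_0, push X$ → (q_0, aaba, X$)
  read a, top X: go to q_1, push VX → (q_1, aba, VX$)
  ε-move, top V: go to q_0, push Y → (q_0, aba, YX$)
  ε-move, top Y: go to q_1, push ε → (q_1, aba, X$)
  read a, top X: go to q_0, push ε → (q_0, ba, $)
  read b, top $: go to q_0, push Y$ → (q_0, a, Y$)
  ε-move, top Y: go to q_1, push ε → (q_1, a, $)
  read a, top $: go to q_0, push X$ → (q_0, ε, X$)
All input consumed in state q_0 with stack X$.

X$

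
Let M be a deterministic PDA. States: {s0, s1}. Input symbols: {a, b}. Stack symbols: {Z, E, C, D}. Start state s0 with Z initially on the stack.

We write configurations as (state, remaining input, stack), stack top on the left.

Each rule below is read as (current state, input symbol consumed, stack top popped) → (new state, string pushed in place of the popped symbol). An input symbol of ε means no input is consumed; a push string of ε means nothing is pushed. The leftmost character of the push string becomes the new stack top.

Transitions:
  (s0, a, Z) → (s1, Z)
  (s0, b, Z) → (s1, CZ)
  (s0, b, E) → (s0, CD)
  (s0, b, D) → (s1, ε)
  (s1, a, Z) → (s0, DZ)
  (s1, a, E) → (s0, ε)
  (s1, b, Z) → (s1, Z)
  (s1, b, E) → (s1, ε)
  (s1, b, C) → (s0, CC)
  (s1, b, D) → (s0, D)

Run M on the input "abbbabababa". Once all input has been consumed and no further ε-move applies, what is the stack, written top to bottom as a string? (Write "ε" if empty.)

DZ

(s0, abbbabababa, Z)
  read a, top Z: go to s1, push Z → (s1, bbbabababa, Z)
  read b, top Z: go to s1, push Z → (s1, bbabababa, Z)
  read b, top Z: go to s1, push Z → (s1, babababa, Z)
  read b, top Z: go to s1, push Z → (s1, abababa, Z)
  read a, top Z: go to s0, push DZ → (s0, bababa, DZ)
  read b, top D: go to s1, push ε → (s1, ababa, Z)
  read a, top Z: go to s0, push DZ → (s0, baba, DZ)
  read b, top D: go to s1, push ε → (s1, aba, Z)
  read a, top Z: go to s0, push DZ → (s0, ba, DZ)
  read b, top D: go to s1, push ε → (s1, a, Z)
  read a, top Z: go to s0, push DZ → (s0, ε, DZ)
All input consumed in state s0 with stack DZ.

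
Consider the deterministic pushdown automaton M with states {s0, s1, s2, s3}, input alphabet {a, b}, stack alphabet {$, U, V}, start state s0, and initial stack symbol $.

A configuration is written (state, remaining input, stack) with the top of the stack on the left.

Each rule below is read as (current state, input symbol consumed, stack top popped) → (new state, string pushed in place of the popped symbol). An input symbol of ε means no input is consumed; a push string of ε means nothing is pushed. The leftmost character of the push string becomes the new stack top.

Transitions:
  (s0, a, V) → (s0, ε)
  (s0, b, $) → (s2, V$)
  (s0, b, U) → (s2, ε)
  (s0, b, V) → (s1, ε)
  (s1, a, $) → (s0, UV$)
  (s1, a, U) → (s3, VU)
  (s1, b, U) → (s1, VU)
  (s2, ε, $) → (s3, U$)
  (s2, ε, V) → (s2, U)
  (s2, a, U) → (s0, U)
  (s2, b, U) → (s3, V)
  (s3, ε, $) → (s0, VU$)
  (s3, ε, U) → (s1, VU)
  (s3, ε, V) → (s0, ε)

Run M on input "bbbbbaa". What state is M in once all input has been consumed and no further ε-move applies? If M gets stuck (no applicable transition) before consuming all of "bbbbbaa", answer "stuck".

(s0, bbbbbaa, $)
  read b, top $: go to s2, push V$ → (s2, bbbbaa, V$)
  ε-move, top V: go to s2, push U → (s2, bbbbaa, U$)
  read b, top U: go to s3, push V → (s3, bbbaa, V$)
  ε-move, top V: go to s0, push ε → (s0, bbbaa, $)
  read b, top $: go to s2, push V$ → (s2, bbaa, V$)
  ε-move, top V: go to s2, push U → (s2, bbaa, U$)
  read b, top U: go to s3, push V → (s3, baa, V$)
  ε-move, top V: go to s0, push ε → (s0, baa, $)
  read b, top $: go to s2, push V$ → (s2, aa, V$)
  ε-move, top V: go to s2, push U → (s2, aa, U$)
  read a, top U: go to s0, push U → (s0, a, U$)
No transition for (s0, a, top U); M blocks with input a remaining.

stuck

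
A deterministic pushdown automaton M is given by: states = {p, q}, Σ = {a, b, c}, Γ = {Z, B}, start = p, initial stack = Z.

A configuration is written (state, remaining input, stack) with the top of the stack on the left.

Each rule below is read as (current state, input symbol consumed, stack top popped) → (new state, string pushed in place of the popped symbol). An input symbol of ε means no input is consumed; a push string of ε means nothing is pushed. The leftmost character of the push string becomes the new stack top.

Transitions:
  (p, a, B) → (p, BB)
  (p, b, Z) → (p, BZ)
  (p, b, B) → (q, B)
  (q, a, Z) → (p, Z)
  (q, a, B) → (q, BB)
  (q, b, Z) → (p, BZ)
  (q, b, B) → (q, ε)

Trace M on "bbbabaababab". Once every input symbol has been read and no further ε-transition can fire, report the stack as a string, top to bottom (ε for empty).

BBBZ

(p, bbbabaababab, Z) ⊢ (p, bbabaababab, BZ) ⊢ (q, babaababab, BZ) ⊢ (q, abaababab, Z) ⊢ (p, baababab, Z) ⊢ (p, aababab, BZ) ⊢ (p, ababab, BBZ) ⊢ (p, babab, BBBZ) ⊢ (q, abab, BBBZ) ⊢ (q, bab, BBBBZ) ⊢ (q, ab, BBBZ) ⊢ (q, b, BBBBZ) ⊢ (q, ε, BBBZ)
All input consumed in state q with stack BBBZ.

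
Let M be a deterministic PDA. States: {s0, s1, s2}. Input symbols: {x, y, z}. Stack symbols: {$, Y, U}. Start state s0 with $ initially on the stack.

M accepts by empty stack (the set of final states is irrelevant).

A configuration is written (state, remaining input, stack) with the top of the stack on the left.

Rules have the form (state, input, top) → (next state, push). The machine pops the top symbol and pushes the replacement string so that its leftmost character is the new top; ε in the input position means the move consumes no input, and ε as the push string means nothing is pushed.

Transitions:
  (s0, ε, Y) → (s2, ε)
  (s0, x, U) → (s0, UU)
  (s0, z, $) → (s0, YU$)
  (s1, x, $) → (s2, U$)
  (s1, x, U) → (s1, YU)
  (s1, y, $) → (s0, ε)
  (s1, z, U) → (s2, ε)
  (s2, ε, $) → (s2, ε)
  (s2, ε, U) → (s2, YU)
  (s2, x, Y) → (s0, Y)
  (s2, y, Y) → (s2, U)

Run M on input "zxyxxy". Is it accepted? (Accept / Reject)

Reject

(s0, zxyxxy, $)
  read z, top $: go to s0, push YU$ → (s0, xyxxy, YU$)
  ε-move, top Y: go to s2, push ε → (s2, xyxxy, U$)
  ε-move, top U: go to s2, push YU → (s2, xyxxy, YU$)
  read x, top Y: go to s0, push Y → (s0, yxxy, YU$)
  ε-move, top Y: go to s2, push ε → (s2, yxxy, U$)
  ε-move, top U: go to s2, push YU → (s2, yxxy, YU$)
  read y, top Y: go to s2, push U → (s2, xxy, UU$)
  ε-move, top U: go to s2, push YU → (s2, xxy, YUU$)
  read x, top Y: go to s0, push Y → (s0, xy, YUU$)
  ε-move, top Y: go to s2, push ε → (s2, xy, UU$)
  ε-move, top U: go to s2, push YU → (s2, xy, YUU$)
  read x, top Y: go to s0, push Y → (s0, y, YUU$)
  ε-move, top Y: go to s2, push ε → (s2, y, UU$)
  ε-move, top U: go to s2, push YU → (s2, y, YUU$)
  read y, top Y: go to s2, push U → (s2, ε, UUU$)
  ε-move, top U: go to s2, push YU → (s2, ε, YUUU$)
All input consumed; stack is YUUU$, not empty, and no further ε-move applies.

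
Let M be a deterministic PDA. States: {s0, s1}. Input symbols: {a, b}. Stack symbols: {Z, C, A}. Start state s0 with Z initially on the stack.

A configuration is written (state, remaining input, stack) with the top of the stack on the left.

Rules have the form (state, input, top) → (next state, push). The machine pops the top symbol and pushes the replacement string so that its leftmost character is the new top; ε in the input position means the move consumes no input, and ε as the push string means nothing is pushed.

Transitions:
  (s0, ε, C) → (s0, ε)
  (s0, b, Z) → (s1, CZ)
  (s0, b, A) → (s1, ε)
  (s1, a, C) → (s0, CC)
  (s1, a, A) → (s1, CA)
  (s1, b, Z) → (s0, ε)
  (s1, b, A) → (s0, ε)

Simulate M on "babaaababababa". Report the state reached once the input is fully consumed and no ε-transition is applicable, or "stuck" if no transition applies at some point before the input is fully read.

stuck

(s0, babaaababababa, Z) ⊢ (s1, abaaababababa, CZ) ⊢ (s0, baaababababa, CCZ) ⊢ (s0, baaababababa, CZ) ⊢ (s0, baaababababa, Z) ⊢ (s1, aaababababa, CZ) ⊢ (s0, aababababa, CCZ) ⊢ (s0, aababababa, CZ) ⊢ (s0, aababababa, Z)
No transition for (s0, a, top Z); M blocks with input aababababa remaining.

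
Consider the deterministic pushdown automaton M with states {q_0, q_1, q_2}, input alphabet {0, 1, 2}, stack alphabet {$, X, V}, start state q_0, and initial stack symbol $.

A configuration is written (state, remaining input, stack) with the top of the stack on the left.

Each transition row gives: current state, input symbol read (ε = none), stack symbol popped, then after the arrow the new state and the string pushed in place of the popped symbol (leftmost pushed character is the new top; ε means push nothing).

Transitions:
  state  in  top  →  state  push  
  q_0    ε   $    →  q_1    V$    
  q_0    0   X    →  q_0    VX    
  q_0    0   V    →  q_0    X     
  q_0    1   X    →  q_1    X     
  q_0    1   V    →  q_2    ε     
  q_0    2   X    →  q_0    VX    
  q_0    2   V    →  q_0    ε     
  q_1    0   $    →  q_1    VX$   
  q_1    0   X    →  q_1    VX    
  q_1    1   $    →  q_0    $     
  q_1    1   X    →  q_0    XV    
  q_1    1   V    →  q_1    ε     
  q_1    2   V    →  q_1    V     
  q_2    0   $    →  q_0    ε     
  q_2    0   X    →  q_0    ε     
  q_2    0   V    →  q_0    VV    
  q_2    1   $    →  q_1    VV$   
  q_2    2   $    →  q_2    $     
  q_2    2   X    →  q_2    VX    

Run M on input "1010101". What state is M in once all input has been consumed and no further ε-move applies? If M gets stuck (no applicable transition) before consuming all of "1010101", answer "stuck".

(q_0, 1010101, $)
  ε-move, top $: go to q_1, push V$ → (q_1, 1010101, V$)
  read 1, top V: go to q_1, push ε → (q_1, 010101, $)
  read 0, top $: go to q_1, push VX$ → (q_1, 10101, VX$)
  read 1, top V: go to q_1, push ε → (q_1, 0101, X$)
  read 0, top X: go to q_1, push VX → (q_1, 101, VX$)
  read 1, top V: go to q_1, push ε → (q_1, 01, X$)
  read 0, top X: go to q_1, push VX → (q_1, 1, VX$)
  read 1, top V: go to q_1, push ε → (q_1, ε, X$)
All input consumed; M is in state q_1.

q_1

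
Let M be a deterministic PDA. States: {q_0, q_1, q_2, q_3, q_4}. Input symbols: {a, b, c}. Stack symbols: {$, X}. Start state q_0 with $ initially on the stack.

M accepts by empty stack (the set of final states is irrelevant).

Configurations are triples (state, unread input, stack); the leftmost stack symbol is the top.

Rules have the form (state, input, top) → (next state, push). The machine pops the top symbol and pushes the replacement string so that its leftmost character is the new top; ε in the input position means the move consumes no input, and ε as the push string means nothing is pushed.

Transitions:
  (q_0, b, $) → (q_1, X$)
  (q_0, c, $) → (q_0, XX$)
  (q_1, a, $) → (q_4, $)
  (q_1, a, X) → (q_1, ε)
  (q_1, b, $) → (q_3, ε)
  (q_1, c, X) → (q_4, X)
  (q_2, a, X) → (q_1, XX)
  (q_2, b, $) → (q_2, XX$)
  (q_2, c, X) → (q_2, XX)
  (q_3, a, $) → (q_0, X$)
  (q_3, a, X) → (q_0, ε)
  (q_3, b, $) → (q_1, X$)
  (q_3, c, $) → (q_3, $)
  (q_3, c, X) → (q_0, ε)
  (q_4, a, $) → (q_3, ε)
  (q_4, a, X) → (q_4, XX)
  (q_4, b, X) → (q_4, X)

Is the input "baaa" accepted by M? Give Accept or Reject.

Accept

(q_0, baaa, $)
  read b, top $: go to q_1, push X$ → (q_1, aaa, X$)
  read a, top X: go to q_1, push ε → (q_1, aa, $)
  read a, top $: go to q_4, push $ → (q_4, a, $)
  read a, top $: go to q_3, push ε → (q_3, ε, ε)
All input consumed and the stack is empty.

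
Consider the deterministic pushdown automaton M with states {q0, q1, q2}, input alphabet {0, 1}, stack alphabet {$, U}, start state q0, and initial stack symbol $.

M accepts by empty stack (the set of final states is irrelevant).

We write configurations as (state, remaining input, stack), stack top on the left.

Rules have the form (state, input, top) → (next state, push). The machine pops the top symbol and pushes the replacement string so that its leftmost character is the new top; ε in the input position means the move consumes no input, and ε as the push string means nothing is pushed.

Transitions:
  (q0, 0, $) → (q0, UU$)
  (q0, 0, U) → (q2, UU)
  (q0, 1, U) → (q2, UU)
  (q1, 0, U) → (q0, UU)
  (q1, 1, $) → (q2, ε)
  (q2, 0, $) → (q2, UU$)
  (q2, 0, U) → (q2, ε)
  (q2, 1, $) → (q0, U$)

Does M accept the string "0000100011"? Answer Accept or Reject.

(q0, 0000100011, $)
  read 0, top $: go to q0, push UU$ → (q0, 000100011, UU$)
  read 0, top U: go to q2, push UU → (q2, 00100011, UUU$)
  read 0, top U: go to q2, push ε → (q2, 0100011, UU$)
  read 0, top U: go to q2, push ε → (q2, 100011, U$)
No transition applies at (q2, 100011, U$); input not fully consumed.

Reject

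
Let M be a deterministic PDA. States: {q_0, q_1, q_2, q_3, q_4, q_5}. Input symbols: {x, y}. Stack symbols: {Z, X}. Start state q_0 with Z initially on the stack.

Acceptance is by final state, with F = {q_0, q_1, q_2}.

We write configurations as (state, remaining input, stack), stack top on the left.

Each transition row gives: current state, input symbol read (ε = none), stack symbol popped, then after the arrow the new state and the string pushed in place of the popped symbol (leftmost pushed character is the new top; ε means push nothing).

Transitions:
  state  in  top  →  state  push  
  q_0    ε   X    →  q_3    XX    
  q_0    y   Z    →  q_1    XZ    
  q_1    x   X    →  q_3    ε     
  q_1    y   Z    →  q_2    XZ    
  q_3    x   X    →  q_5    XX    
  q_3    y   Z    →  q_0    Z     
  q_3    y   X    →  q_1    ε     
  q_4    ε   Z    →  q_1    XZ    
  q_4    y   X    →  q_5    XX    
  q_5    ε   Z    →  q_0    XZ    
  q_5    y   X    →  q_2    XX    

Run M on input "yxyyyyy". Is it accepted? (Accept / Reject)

(q_0, yxyyyyy, Z) ⊢ (q_1, xyyyyy, XZ) ⊢ (q_3, yyyyy, Z) ⊢ (q_0, yyyy, Z) ⊢ (q_1, yyy, XZ)
No transition applies at (q_1, yyy, XZ); input not fully consumed.

Reject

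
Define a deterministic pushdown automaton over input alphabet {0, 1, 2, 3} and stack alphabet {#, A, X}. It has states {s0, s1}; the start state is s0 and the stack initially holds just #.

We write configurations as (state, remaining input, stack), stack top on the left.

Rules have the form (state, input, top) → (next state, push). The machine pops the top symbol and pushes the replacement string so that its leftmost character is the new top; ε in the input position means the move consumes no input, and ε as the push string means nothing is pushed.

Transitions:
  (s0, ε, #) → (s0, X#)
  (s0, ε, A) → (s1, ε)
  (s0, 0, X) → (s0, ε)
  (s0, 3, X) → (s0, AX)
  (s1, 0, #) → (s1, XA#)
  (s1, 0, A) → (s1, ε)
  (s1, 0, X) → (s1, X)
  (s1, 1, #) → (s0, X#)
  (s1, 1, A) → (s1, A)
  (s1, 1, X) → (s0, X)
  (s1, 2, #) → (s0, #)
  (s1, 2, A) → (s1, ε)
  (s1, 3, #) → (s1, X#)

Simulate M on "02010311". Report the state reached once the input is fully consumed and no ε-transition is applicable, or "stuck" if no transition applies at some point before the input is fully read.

(s0, 02010311, #)
  ε-move, top #: go to s0, push X# → (s0, 02010311, X#)
  read 0, top X: go to s0, push ε → (s0, 2010311, #)
  ε-move, top #: go to s0, push X# → (s0, 2010311, X#)
No transition for (s0, 2, top X); M blocks with input 2010311 remaining.

stuck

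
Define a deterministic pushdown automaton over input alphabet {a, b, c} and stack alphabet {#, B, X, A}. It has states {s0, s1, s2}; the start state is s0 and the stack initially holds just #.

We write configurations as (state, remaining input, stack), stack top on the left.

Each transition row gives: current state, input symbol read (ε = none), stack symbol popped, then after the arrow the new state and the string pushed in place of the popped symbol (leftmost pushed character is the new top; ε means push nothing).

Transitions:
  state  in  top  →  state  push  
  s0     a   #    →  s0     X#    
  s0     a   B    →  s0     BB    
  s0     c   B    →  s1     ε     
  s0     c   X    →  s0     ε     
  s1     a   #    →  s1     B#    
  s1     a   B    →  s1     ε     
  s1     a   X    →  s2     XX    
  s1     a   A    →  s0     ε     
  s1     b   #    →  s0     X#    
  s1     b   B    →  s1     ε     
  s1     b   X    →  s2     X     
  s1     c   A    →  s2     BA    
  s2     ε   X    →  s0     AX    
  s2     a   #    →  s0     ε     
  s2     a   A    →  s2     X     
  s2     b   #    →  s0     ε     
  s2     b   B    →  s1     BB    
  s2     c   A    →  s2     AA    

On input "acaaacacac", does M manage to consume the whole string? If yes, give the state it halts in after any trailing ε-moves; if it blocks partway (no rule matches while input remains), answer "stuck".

(s0, acaaacacac, #) ⊢ (s0, caaacacac, X#) ⊢ (s0, aaacacac, #) ⊢ (s0, aacacac, X#)
No transition for (s0, a, top X); M blocks with input aacacac remaining.

stuck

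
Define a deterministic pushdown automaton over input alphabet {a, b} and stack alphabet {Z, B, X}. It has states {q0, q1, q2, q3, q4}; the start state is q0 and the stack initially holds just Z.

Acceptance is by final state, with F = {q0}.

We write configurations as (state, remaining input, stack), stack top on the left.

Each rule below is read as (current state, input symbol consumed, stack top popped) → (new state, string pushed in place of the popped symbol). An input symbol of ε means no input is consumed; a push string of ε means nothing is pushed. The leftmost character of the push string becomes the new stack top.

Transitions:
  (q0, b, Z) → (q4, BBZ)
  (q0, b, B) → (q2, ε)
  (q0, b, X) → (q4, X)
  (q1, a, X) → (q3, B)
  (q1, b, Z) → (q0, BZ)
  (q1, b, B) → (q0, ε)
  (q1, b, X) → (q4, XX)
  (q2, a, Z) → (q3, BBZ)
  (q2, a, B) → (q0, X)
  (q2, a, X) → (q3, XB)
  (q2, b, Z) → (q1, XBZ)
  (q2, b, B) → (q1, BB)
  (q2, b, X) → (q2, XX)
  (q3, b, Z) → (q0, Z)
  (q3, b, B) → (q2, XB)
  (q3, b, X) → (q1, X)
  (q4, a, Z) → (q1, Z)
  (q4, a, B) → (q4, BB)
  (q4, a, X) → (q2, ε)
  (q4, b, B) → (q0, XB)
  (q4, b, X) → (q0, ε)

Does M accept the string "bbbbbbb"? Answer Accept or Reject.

Accept

(q0, bbbbbbb, Z)
  read b, top Z: go to q4, push BBZ → (q4, bbbbbb, BBZ)
  read b, top B: go to q0, push XB → (q0, bbbbb, XBBZ)
  read b, top X: go to q4, push X → (q4, bbbb, XBBZ)
  read b, top X: go to q0, push ε → (q0, bbb, BBZ)
  read b, top B: go to q2, push ε → (q2, bb, BZ)
  read b, top B: go to q1, push BB → (q1, b, BBZ)
  read b, top B: go to q0, push ε → (q0, ε, BZ)
All input consumed; state q0 ∈ F.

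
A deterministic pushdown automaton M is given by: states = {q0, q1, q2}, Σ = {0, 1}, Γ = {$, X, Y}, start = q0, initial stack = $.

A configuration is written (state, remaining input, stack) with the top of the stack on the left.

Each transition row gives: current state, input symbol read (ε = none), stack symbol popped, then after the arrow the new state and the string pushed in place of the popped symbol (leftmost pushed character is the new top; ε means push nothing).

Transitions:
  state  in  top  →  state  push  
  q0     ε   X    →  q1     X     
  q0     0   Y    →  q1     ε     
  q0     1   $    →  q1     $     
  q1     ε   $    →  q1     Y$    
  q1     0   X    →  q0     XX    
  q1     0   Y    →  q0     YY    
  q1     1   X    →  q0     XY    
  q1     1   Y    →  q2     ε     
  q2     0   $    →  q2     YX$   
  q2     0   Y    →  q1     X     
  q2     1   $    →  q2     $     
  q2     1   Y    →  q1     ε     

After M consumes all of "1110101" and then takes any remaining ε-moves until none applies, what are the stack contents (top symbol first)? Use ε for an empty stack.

XYX$

(q0, 1110101, $)
  read 1, top $: go to q1, push $ → (q1, 110101, $)
  ε-move, top $: go to q1, push Y$ → (q1, 110101, Y$)
  read 1, top Y: go to q2, push ε → (q2, 10101, $)
  read 1, top $: go to q2, push $ → (q2, 0101, $)
  read 0, top $: go to q2, push YX$ → (q2, 101, YX$)
  read 1, top Y: go to q1, push ε → (q1, 01, X$)
  read 0, top X: go to q0, push XX → (q0, 1, XX$)
  ε-move, top X: go to q1, push X → (q1, 1, XX$)
  read 1, top X: go to q0, push XY → (q0, ε, XYX$)
  ε-move, top X: go to q1, push X → (q1, ε, XYX$)
All input consumed in state q1 with stack XYX$.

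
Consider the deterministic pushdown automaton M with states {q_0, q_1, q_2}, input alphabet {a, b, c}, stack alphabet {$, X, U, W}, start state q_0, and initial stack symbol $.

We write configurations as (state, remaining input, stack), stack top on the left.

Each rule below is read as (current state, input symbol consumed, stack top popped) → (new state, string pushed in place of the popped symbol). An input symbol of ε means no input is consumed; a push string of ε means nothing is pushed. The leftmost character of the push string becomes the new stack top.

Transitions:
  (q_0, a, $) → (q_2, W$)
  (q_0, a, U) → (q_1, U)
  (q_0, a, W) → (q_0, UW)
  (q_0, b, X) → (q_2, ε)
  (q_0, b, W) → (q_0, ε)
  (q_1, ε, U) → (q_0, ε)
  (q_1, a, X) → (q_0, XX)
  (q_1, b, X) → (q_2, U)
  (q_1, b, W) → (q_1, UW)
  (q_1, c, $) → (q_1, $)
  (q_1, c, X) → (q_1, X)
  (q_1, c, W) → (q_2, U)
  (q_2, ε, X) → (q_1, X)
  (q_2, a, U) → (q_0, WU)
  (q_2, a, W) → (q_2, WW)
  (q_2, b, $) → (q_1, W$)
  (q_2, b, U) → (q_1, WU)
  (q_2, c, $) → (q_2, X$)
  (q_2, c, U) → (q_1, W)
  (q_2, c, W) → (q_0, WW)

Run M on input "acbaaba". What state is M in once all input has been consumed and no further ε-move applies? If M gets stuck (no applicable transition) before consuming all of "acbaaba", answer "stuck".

q_2

(q_0, acbaaba, $)
  read a, top $: go to q_2, push W$ → (q_2, cbaaba, W$)
  read c, top W: go to q_0, push WW → (q_0, baaba, WW$)
  read b, top W: go to q_0, push ε → (q_0, aaba, W$)
  read a, top W: go to q_0, push UW → (q_0, aba, UW$)
  read a, top U: go to q_1, push U → (q_1, ba, UW$)
  ε-move, top U: go to q_0, push ε → (q_0, ba, W$)
  read b, top W: go to q_0, push ε → (q_0, a, $)
  read a, top $: go to q_2, push W$ → (q_2, ε, W$)
All input consumed; M is in state q_2.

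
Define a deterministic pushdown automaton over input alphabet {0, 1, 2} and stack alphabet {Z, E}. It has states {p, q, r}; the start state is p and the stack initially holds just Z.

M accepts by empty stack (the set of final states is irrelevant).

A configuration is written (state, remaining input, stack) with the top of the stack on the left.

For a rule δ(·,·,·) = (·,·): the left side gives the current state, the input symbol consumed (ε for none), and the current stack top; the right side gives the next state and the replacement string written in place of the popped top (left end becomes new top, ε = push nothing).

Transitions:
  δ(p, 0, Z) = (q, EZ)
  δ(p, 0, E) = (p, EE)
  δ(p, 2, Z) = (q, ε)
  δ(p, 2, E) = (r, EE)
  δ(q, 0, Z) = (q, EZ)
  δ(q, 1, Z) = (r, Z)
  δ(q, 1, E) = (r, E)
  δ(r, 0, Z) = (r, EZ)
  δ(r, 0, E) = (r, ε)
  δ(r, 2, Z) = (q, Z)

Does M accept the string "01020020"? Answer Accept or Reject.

Reject

(p, 01020020, Z)
  read 0, top Z: go to q, push EZ → (q, 1020020, EZ)
  read 1, top E: go to r, push E → (r, 020020, EZ)
  read 0, top E: go to r, push ε → (r, 20020, Z)
  read 2, top Z: go to q, push Z → (q, 0020, Z)
  read 0, top Z: go to q, push EZ → (q, 020, EZ)
No transition applies at (q, 020, EZ); input not fully consumed.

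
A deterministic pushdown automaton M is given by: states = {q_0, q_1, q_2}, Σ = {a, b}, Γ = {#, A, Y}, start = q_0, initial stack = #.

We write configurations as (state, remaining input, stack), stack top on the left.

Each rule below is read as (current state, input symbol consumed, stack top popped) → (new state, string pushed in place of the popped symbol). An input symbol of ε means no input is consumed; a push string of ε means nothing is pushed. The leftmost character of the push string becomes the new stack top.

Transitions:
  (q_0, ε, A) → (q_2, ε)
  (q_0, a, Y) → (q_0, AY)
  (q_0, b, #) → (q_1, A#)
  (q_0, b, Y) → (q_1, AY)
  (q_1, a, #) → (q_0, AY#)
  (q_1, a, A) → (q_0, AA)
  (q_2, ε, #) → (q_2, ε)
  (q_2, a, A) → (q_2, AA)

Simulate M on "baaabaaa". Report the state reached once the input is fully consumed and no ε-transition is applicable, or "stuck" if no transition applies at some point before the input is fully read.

stuck

(q_0, baaabaaa, #)
  read b, top #: go to q_1, push A# → (q_1, aaabaaa, A#)
  read a, top A: go to q_0, push AA → (q_0, aabaaa, AA#)
  ε-move, top A: go to q_2, push ε → (q_2, aabaaa, A#)
  read a, top A: go to q_2, push AA → (q_2, abaaa, AA#)
  read a, top A: go to q_2, push AA → (q_2, baaa, AAA#)
No transition for (q_2, b, top A); M blocks with input baaa remaining.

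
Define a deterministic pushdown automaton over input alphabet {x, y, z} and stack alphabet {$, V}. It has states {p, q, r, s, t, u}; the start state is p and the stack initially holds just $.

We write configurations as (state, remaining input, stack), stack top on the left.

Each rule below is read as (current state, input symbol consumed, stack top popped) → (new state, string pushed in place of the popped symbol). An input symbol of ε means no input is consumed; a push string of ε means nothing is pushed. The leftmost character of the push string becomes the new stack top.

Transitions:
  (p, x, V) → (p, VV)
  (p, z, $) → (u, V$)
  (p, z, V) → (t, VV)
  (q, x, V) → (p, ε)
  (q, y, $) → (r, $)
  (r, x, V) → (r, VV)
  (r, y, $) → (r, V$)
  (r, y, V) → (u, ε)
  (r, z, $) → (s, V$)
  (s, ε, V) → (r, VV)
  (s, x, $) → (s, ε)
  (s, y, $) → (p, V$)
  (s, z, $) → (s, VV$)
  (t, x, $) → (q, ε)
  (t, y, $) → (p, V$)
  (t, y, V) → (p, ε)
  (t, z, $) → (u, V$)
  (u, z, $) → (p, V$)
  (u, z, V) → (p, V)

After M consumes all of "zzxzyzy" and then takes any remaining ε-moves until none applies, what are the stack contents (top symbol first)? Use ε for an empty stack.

VV$

(p, zzxzyzy, $) ⊢ (u, zxzyzy, V$) ⊢ (p, xzyzy, V$) ⊢ (p, zyzy, VV$) ⊢ (t, yzy, VVV$) ⊢ (p, zy, VV$) ⊢ (t, y, VVV$) ⊢ (p, ε, VV$)
All input consumed in state p with stack VV$.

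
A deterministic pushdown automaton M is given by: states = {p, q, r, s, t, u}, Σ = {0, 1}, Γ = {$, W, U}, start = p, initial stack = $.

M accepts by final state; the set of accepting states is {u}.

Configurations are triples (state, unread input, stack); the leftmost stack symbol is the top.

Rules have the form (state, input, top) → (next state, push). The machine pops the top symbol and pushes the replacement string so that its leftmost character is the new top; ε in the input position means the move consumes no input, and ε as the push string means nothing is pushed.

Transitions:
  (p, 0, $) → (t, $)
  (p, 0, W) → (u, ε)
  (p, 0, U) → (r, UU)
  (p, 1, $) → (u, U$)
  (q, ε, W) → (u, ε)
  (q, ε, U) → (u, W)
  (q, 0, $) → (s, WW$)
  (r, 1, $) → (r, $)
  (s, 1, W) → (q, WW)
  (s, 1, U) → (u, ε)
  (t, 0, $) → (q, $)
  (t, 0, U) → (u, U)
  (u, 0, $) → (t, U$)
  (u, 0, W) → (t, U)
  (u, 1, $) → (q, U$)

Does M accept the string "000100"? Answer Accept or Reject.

(p, 000100, $)
  read 0, top $: go to t, push $ → (t, 00100, $)
  read 0, top $: go to q, push $ → (q, 0100, $)
  read 0, top $: go to s, push WW$ → (s, 100, WW$)
  read 1, top W: go to q, push WW → (q, 00, WWW$)
  ε-move, top W: go to u, push ε → (u, 00, WW$)
  read 0, top W: go to t, push U → (t, 0, UW$)
  read 0, top U: go to u, push U → (u, ε, UW$)
All input consumed; state u ∈ F.

Accept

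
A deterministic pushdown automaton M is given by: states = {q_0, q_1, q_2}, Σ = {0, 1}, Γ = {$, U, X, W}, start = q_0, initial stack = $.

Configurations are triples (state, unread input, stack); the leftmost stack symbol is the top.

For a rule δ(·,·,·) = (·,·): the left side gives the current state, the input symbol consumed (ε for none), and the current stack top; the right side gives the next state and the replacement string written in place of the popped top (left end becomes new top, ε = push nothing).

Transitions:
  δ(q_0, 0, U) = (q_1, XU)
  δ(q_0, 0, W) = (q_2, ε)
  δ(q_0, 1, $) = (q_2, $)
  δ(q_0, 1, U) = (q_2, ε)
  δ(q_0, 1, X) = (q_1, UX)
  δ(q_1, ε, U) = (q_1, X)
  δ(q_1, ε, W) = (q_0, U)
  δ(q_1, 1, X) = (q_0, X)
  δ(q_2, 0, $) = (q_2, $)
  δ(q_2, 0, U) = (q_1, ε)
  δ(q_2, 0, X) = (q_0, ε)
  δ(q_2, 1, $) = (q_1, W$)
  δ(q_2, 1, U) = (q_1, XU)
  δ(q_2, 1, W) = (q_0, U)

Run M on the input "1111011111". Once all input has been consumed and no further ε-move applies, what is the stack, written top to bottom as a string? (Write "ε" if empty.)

(q_0, 1111011111, $)
  read 1, top $: go to q_2, push $ → (q_2, 111011111, $)
  read 1, top $: go to q_1, push W$ → (q_1, 11011111, W$)
  ε-move, top W: go to q_0, push U → (q_0, 11011111, U$)
  read 1, top U: go to q_2, push ε → (q_2, 1011111, $)
  read 1, top $: go to q_1, push W$ → (q_1, 011111, W$)
  ε-move, top W: go to q_0, push U → (q_0, 011111, U$)
  read 0, top U: go to q_1, push XU → (q_1, 11111, XU$)
  read 1, top X: go to q_0, push X → (q_0, 1111, XU$)
  read 1, top X: go to q_1, push UX → (q_1, 111, UXU$)
  ε-move, top U: go to q_1, push X → (q_1, 111, XXU$)
  read 1, top X: go to q_0, push X → (q_0, 11, XXU$)
  read 1, top X: go to q_1, push UX → (q_1, 1, UXXU$)
  ε-move, top U: go to q_1, push X → (q_1, 1, XXXU$)
  read 1, top X: go to q_0, push X → (q_0, ε, XXXU$)
All input consumed in state q_0 with stack XXXU$.

XXXU$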